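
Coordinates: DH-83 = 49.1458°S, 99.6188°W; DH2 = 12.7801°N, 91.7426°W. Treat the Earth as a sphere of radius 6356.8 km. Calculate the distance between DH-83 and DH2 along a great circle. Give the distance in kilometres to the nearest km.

Δφ = 61.9259°,  Δλ = 7.8762°
a = sin²(Δφ/2) + cos φ₁ cos φ₂ sin²(Δλ/2) = 0.267702
c = 2·arcsin(√a) = 1.087619 rad = 62.3160°
d = R·c = 6356.8 × 1.087619 = 6913.8 km

6914 km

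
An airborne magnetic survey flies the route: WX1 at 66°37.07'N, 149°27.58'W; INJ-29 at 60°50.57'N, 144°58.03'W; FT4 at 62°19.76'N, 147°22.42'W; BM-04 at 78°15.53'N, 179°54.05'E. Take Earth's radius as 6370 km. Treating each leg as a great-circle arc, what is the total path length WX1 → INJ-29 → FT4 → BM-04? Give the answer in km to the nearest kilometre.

WX1: φ = +66.61783°, λ = -149.45967°
INJ-29: φ = +60.84283°, λ = -144.96717°
FT4: φ = +62.32933°, λ = -147.37367°
BM-04: φ = +78.25883°, λ = +179.90083°
WX1→INJ-29: c = 0.106534 rad, d = 678.62 km
INJ-29→FT4: c = 0.032745 rad, d = 208.59 km
FT4→BM-04: c = 0.328274 rad, d = 2091.10 km
Total = 678.62 + 208.59 + 2091.10 = 2978.31 km

2978 km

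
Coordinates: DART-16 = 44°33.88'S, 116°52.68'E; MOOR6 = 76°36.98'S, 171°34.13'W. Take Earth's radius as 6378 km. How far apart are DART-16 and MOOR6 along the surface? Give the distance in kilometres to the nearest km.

DART-16: φ = -44.56467°, λ = +116.87800°
MOOR6: φ = -76.61633°, λ = -171.56883°
Δφ = -32.0517°,  Δλ = 71.5532°
a = sin²(Δφ/2) + cos φ₁ cos φ₂ sin²(Δλ/2) = 0.132580
c = 2·arcsin(√a) = 0.745367 rad = 42.7064°
d = R·c = 6378 × 0.745367 = 4753.9 km

4754 km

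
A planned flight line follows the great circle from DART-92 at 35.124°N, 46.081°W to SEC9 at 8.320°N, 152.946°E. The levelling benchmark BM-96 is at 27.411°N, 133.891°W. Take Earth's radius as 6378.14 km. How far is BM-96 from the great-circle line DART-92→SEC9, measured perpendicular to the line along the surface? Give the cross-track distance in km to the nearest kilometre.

δ₁₃ = central angle DART-92→BM-96 = 1.273832 rad  (haversine)
θ₁₃ = bearing DART-92→BM-96 = 291.923°,  θ₁₂ = bearing DART-92→SEC9 = 333.833°
dₓₜ = R·arcsin(sin δ₁₃ · sin(θ₁₃ − θ₁₂)) = 6378.14·arcsin(0.95623·sin(-41.910°)) = -4419.044 km
|dₓₜ| = 4419.044 km

4419 km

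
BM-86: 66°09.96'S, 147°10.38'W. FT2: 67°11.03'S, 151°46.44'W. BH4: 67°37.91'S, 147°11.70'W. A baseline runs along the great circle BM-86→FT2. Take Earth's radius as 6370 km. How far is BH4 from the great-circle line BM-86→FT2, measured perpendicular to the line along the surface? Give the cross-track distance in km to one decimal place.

BM-86: φ = -66.16600°, λ = -147.17300°
FT2: φ = -67.18383°, λ = -151.77400°
BH4: φ = -67.63183°, λ = -147.19500°
δ₁₃ = central angle BM-86→BH4 = 0.025584 rad  (haversine)
θ₁₃ = bearing BM-86→BH4 = 180.327°,  θ₁₂ = bearing BM-86→FT2 = 238.708°
dₓₜ = R·arcsin(sin δ₁₃ · sin(θ₁₃ − θ₁₂)) = 6370·arcsin(0.02558·sin(-58.381°)) = -138.774 km
|dₓₜ| = 138.774 km

138.8 km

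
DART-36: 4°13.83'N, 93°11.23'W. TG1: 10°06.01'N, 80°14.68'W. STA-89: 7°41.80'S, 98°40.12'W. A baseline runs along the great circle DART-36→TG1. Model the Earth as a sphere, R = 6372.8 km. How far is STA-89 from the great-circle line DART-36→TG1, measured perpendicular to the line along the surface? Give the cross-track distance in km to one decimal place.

DART-36: φ = +4.23050°, λ = -93.18717°
TG1: φ = +10.10017°, λ = -80.24467°
STA-89: φ = -7.69667°, λ = -98.66867°
δ₁₃ = central angle DART-36→STA-89 = 0.229009 rad  (haversine)
θ₁₃ = bearing DART-36→STA-89 = 204.645°,  θ₁₂ = bearing DART-36→TG1 = 64.725°
dₓₜ = R·arcsin(sin δ₁₃ · sin(θ₁₃ − θ₁₂)) = 6372.8·arcsin(0.22701·sin(139.920°)) = 934.828 km
|dₓₜ| = 934.828 km

934.8 km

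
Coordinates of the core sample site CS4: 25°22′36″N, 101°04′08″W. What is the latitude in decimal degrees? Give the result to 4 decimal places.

25° + 22′/60 + 36″/3600 = 25 + 0.36667 + 0.01000 = 25.3767°

25.3767°N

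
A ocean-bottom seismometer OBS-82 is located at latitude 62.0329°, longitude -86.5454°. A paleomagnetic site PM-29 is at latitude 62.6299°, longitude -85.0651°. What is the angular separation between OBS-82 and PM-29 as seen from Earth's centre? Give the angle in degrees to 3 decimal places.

0.910°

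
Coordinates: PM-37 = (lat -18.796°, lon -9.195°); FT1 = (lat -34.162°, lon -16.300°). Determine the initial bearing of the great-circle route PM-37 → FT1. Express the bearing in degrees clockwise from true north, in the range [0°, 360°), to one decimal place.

201.0°

Δλ = -7.1050°
y = sin Δλ · cos φ₂ = -0.102346
x = cos φ₁ sin φ₂ − sin φ₁ cos φ₂ cos Δλ = -0.267031
θ = atan2(y, x) = -159.0295° → 200.9705° (mod 360°)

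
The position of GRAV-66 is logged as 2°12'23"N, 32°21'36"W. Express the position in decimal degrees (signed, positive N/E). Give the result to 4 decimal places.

lat: 2.2064° N → +2.2064°
lon: 32.3600° W → -32.3600°

+2.2064°, -32.3600°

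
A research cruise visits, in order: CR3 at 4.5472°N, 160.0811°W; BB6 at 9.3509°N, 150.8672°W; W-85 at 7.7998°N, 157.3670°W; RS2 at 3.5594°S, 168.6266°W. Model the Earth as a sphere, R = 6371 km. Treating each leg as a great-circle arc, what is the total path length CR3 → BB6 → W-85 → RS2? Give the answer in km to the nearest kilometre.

3660 km

CR3→BB6: c = 0.180264 rad, d = 1148.46 km
BB6→W-85: c = 0.115390 rad, d = 735.15 km
W-85→RS2: c = 0.278826 rad, d = 1776.40 km
Total = 1148.46 + 735.15 + 1776.40 = 3660.02 km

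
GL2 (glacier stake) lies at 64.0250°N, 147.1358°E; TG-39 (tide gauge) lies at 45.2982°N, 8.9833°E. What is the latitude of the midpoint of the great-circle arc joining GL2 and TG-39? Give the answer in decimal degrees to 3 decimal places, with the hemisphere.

73.491°N

Bx = cos φ₂ cos Δλ = -0.523992,  By = cos φ₂ sin Δλ = -0.469285
φₘ = atan2(sin φ₁ + sin φ₂, √((cos φ₁ + Bx)² + By²)) = 73.49121°
λₘ = λ₁ + atan2(By, cos φ₁ + Bx) = 46.74964°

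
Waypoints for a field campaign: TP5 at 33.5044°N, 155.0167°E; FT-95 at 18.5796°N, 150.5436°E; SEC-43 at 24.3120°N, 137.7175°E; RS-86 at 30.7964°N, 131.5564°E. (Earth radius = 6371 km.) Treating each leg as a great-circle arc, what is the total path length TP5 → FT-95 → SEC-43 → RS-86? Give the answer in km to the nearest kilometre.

4132 km

TP5→FT-95: c = 0.269676 rad, d = 1718.11 km
FT-95→SEC-43: c = 0.230967 rad, d = 1471.49 km
SEC-43→RS-86: c = 0.147911 rad, d = 942.34 km
Total = 1718.11 + 1471.49 + 942.34 = 4131.94 km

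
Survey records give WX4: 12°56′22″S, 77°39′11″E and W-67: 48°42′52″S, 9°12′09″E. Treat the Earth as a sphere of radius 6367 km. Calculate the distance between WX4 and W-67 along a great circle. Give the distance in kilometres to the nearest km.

WX4: φ = -12.93944°, λ = +77.65306°
W-67: φ = -48.71444°, λ = +9.20250°
Δφ = -35.7750°,  Δλ = -68.4506°
a = sin²(Δφ/2) + cos φ₁ cos φ₂ sin²(Δλ/2) = 0.297771
c = 2·arcsin(√a) = 1.154409 rad = 66.1428°
d = R·c = 6367 × 1.154409 = 7350.1 km

7350 km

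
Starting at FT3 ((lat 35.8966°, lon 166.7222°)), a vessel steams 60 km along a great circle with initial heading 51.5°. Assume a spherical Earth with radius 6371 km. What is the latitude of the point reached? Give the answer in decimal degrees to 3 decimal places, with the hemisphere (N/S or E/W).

δ = d/R = 60/6371 = 0.009418 rad
φ₂ = arcsin(sin φ₁ cos δ + cos φ₁ sin δ cos θ)
   = arcsin(0.58632·0.99996 + 0.81008·0.00942·0.62251) = 36.23137°
λ₂ = λ₁ + atan2(sin θ sin δ cos φ₁, cos δ − sin φ₁ sin φ₂) = 167.24572°

36.231°N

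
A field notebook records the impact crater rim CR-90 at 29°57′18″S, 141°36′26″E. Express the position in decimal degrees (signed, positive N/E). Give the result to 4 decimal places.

-29.9550°, +141.6072°

lat: 29.9550° S → -29.9550°
lon: 141.6072° E → +141.6072°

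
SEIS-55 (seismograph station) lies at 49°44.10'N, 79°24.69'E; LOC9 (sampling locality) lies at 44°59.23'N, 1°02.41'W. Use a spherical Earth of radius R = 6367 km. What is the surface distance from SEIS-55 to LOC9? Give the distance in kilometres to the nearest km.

5782 km

SEIS-55: φ = +49.73500°, λ = +79.41150°
LOC9: φ = +44.98717°, λ = -1.04017°
Δφ = -4.7478°,  Δλ = -80.4517°
a = sin²(Δφ/2) + cos φ₁ cos φ₂ sin²(Δλ/2) = 0.192363
c = 2·arcsin(√a) = 0.908063 rad = 52.0282°
d = R·c = 6367 × 0.908063 = 5781.6 km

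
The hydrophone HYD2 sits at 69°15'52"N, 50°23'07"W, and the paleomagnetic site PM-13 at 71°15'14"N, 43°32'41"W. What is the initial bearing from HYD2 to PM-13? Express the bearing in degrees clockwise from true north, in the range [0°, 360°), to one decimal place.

46.1°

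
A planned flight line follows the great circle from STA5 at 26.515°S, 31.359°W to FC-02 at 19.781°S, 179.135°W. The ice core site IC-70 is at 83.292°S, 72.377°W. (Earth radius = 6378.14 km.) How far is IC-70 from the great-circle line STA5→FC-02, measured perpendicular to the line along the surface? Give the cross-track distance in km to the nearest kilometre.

3005 km

δ₁₃ = central angle STA5→IC-70 = 1.021322 rad  (haversine)
θ₁₃ = bearing STA5→IC-70 = 185.158°,  θ₁₂ = bearing STA5→FC-02 = 217.319°
dₓₜ = R·arcsin(sin δ₁₃ · sin(θ₁₃ − θ₁₂)) = 6378.14·arcsin(0.85280·sin(-32.161°)) = -3005.336 km
|dₓₜ| = 3005.336 km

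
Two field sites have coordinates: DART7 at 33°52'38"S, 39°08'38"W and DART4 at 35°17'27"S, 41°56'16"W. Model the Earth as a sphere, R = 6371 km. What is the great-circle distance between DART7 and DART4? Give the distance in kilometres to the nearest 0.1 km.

300.2 km

DART7: φ = -33.87722°, λ = -39.14389°
DART4: φ = -35.29083°, λ = -41.93778°
Δφ = -1.4136°,  Δλ = -2.7939°
a = sin²(Δφ/2) + cos φ₁ cos φ₂ sin²(Δλ/2) = 0.000555
c = 2·arcsin(√a) = 0.047118 rad = 2.6997°
d = R·c = 6371 × 0.047118 = 300.2 km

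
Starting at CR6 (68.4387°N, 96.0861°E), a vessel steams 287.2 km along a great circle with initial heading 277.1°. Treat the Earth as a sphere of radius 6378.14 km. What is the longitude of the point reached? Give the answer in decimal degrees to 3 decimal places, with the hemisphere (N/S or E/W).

δ = d/R = 287.2/6378.14 = 0.045029 rad
φ₂ = arcsin(sin φ₁ cos δ + cos φ₁ sin δ cos θ)
   = arcsin(0.93002·0.99899 + 0.36750·0.04501·0.12360) = 68.61116°
λ₂ = λ₁ + atan2(sin θ sin δ cos φ₁, cos δ − sin φ₁ sin φ₂) = 89.05076°

89.051°E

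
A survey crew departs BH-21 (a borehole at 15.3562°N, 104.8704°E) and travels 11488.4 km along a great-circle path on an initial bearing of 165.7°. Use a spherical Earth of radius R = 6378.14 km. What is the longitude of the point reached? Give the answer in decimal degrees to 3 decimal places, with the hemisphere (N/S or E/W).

δ = d/R = 11488.4/6378.14 = 1.801215 rad
φ₂ = arcsin(sin φ₁ cos δ + cos φ₁ sin δ cos θ)
   = arcsin(0.26482·-0.22838 + 0.96430·0.97357·-0.96902) = -75.97850°
λ₂ = λ₁ + atan2(sin θ sin δ cos φ₁, cos δ − sin φ₁ sin φ₂) = -172.14707°

172.147°W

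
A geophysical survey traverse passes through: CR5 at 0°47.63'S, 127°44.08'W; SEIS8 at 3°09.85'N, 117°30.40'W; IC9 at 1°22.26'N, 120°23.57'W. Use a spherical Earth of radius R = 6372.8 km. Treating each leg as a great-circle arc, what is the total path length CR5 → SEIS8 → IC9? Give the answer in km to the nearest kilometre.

CR5: φ = -0.79383°, λ = -127.73467°
SEIS8: φ = +3.16417°, λ = -117.50667°
IC9: φ = +1.37100°, λ = -120.39283°
CR5→SEIS8: c = 0.191344 rad, d = 1219.39 km
SEIS8→IC9: c = 0.059268 rad, d = 377.71 km
Total = 1219.39 + 377.71 = 1597.10 km

1597 km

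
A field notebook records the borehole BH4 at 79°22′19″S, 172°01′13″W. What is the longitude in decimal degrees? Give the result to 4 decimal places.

172.0203°W

172° + 1′/60 + 13″/3600 = 172 + 0.01667 + 0.00361 = 172.0203°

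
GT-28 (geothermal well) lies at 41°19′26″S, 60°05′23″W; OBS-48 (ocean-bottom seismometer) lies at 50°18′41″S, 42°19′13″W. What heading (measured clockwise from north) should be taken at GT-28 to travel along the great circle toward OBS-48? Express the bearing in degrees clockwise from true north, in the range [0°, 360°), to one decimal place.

132.1°

GT-28: φ = -41.32389°, λ = -60.08972°
OBS-48: φ = -50.31139°, λ = -42.32028°
Δλ = 17.7694°
y = sin Δλ · cos φ₂ = 0.194897
x = cos φ₁ sin φ₂ − sin φ₁ cos φ₂ cos Δλ = -0.176337
θ = atan2(y, x) = 132.1378° → 132.1378° (mod 360°)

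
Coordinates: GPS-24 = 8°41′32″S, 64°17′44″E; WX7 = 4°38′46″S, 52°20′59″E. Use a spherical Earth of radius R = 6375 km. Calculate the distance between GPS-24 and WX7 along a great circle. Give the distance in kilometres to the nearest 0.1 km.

1394.5 km

GPS-24: φ = -8.69222°, λ = +64.29556°
WX7: φ = -4.64611°, λ = +52.34972°
Δφ = 4.0461°,  Δλ = -11.9458°
a = sin²(Δφ/2) + cos φ₁ cos φ₂ sin²(Δλ/2) = 0.011915
c = 2·arcsin(√a) = 0.218746 rad = 12.5332°
d = R·c = 6375 × 0.218746 = 1394.5 km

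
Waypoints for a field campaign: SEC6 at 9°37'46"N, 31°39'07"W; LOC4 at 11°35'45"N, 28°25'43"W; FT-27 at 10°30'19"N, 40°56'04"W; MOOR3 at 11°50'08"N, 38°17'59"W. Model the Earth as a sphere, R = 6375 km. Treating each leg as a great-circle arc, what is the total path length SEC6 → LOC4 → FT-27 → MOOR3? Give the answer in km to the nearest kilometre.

2109 km

SEC6: φ = +9.62944°, λ = -31.65194°
LOC4: φ = +11.59583°, λ = -28.42861°
FT-27: φ = +10.50528°, λ = -40.93444°
MOOR3: φ = +11.83556°, λ = -38.29972°
SEC6→LOC4: c = 0.065078 rad, d = 414.87 km
LOC4→FT-27: c = 0.215046 rad, d = 1370.92 km
FT-27→MOOR3: c = 0.050736 rad, d = 323.44 km
Total = 414.87 + 1370.92 + 323.44 = 2109.23 km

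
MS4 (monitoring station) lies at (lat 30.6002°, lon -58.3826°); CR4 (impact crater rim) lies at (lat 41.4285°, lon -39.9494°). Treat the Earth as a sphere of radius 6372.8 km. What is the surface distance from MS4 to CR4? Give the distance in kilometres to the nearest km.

2042 km

Δφ = 10.8283°,  Δλ = 18.4332°
a = sin²(Δφ/2) + cos φ₁ cos φ₂ sin²(Δλ/2) = 0.025459
c = 2·arcsin(√a) = 0.320485 rad = 18.3625°
d = R·c = 6372.8 × 0.320485 = 2042.4 km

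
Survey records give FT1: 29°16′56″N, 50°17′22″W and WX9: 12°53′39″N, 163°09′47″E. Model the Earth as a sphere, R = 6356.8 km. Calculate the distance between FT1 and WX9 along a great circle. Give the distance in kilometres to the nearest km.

14078 km

FT1: φ = +29.28222°, λ = -50.28944°
WX9: φ = +12.89417°, λ = +163.16306°
Δφ = -16.3881°,  Δλ = -146.5475°
a = sin²(Δφ/2) + cos φ₁ cos φ₂ sin²(Δλ/2) = 0.800118
c = 2·arcsin(√a) = 2.214592 rad = 126.8868°
d = R·c = 6356.8 × 2.214592 = 14077.7 km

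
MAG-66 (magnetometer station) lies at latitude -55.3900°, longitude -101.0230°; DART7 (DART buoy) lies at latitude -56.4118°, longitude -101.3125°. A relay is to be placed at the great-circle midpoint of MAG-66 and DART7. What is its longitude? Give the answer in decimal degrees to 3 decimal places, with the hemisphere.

101.166°W

Bx = cos φ₂ cos Δλ = 0.553213,  By = cos φ₂ sin Δλ = -0.002795
φₘ = atan2(sin φ₁ + sin φ₂, √((cos φ₁ + Bx)² + By²)) = -55.90098°
λₘ = λ₁ + atan2(By, cos φ₁ + Bx) = -101.16584°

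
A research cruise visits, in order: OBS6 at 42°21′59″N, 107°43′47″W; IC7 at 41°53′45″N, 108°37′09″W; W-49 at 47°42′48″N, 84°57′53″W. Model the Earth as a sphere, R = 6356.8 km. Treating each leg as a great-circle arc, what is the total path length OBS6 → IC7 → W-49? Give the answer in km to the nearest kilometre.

2051 km

OBS6: φ = +42.36639°, λ = -107.72972°
IC7: φ = +41.89583°, λ = -108.61917°
W-49: φ = +47.71333°, λ = -84.96472°
OBS6→IC7: c = 0.014142 rad, d = 89.90 km
IC7→W-49: c = 0.308564 rad, d = 1961.48 km
Total = 89.90 + 1961.48 = 2051.38 km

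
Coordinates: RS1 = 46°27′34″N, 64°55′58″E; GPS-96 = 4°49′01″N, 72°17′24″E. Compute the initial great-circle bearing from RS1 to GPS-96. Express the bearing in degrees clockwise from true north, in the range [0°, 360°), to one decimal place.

RS1: φ = +46.45944°, λ = +64.93278°
GPS-96: φ = +4.81694°, λ = +72.29000°
Δλ = 7.3572°
y = sin Δλ · cos φ₂ = 0.127603
x = cos φ₁ sin φ₂ − sin φ₁ cos φ₂ cos Δλ = -0.658534
θ = atan2(y, x) = 169.0338° → 169.0338° (mod 360°)

169.0°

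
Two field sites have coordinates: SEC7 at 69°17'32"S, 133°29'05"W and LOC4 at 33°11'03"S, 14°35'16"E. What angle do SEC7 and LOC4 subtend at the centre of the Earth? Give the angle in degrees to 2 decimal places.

74.88°

SEC7: φ = -69.29222°, λ = -133.48472°
LOC4: φ = -33.18417°, λ = +14.58778°
Δφ = 36.1081°,  Δλ = 148.0725°
a = sin²(Δφ/2) + cos φ₁ cos φ₂ sin²(Δλ/2) = 0.369597
c = 2·arcsin(√a) = 1.306938 rad = 74.8821°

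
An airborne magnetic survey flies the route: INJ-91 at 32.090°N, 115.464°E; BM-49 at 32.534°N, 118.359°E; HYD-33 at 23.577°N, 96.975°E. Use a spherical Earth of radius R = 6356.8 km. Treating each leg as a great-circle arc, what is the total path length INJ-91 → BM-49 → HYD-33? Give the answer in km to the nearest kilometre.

2587 km

INJ-91→BM-49: c = 0.043399 rad, d = 275.88 km
BM-49→HYD-33: c = 0.363632 rad, d = 2311.53 km
Total = 275.88 + 2311.53 = 2587.41 km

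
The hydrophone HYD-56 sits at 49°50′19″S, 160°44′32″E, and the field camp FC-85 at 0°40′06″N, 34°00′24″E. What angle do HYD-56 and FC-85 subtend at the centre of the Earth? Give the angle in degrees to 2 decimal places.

113.24°

HYD-56: φ = -49.83861°, λ = +160.74222°
FC-85: φ = +0.66833°, λ = +34.00667°
Δφ = 50.5069°,  Δλ = -126.7356°
a = sin²(Δφ/2) + cos φ₁ cos φ₂ sin²(Δλ/2) = 0.697321
c = 2·arcsin(√a) = 1.976475 rad = 113.2437°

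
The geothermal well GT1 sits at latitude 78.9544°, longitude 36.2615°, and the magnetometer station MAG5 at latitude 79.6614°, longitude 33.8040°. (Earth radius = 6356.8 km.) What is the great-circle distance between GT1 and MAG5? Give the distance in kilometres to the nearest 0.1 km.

Δφ = 0.7070°,  Δλ = -2.4575°
a = sin²(Δφ/2) + cos φ₁ cos φ₂ sin²(Δλ/2) = 0.000054
c = 2·arcsin(√a) = 0.014680 rad = 0.8411°
d = R·c = 6356.8 × 0.014680 = 93.3 km

93.3 km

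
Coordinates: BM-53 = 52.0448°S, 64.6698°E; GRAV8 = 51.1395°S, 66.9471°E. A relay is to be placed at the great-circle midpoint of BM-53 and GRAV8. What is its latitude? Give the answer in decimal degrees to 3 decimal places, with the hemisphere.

51.598°S

Bx = cos φ₂ cos Δλ = 0.626931,  By = cos φ₂ sin Δλ = 0.024931
φₘ = atan2(sin φ₁ + sin φ₂, √((cos φ₁ + Bx)² + By²)) = -51.59766°
λₘ = λ₁ + atan2(By, cos φ₁ + Bx) = 65.81980°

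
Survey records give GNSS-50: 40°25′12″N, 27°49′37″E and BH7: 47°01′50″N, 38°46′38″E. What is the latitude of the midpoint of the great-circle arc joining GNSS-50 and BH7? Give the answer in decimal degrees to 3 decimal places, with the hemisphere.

GNSS-50: φ = +40.42000°, λ = +27.82694°
BH7: φ = +47.03056°, λ = +38.77722°
Bx = cos φ₂ cos Δλ = 0.669198,  By = cos φ₂ sin Δλ = 0.129476
φₘ = atan2(sin φ₁ + sin φ₂, √((cos φ₁ + Bx)² + By²)) = 43.85576°
λₘ = λ₁ + atan2(By, cos φ₁ + Bx) = 32.99873°

43.856°N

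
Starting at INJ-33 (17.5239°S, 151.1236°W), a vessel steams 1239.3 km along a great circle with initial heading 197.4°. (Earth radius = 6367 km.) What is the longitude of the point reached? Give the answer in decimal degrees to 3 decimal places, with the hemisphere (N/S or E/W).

154.884°W

δ = d/R = 1239.3/6367 = 0.194644 rad
φ₂ = arcsin(sin φ₁ cos δ + cos φ₁ sin δ cos θ)
   = arcsin(-0.30110·0.98112 + 0.95359·0.19342·-0.95424) = -28.12645°
λ₂ = λ₁ + atan2(sin θ sin δ cos φ₁, cos δ − sin φ₁ sin φ₂) = -154.88402°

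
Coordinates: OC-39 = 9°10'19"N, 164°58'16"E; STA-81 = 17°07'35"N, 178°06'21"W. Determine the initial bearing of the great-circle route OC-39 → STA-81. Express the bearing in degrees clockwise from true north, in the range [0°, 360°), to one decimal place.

62.5°

OC-39: φ = +9.17194°, λ = +164.97111°
STA-81: φ = +17.12639°, λ = -178.10583°
Δλ = 16.9231°
y = sin Δλ · cos φ₂ = 0.278180
x = cos φ₁ sin φ₂ − sin φ₁ cos φ₂ cos Δλ = 0.144982
θ = atan2(y, x) = 62.4723° → 62.4723° (mod 360°)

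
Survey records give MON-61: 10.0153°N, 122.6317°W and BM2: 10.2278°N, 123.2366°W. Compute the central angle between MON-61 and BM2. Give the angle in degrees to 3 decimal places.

0.632°

Δφ = 0.2125°,  Δλ = -0.6049°
a = sin²(Δφ/2) + cos φ₁ cos φ₂ sin²(Δλ/2) = 0.000030
c = 2·arcsin(√a) = 0.011035 rad = 0.6323°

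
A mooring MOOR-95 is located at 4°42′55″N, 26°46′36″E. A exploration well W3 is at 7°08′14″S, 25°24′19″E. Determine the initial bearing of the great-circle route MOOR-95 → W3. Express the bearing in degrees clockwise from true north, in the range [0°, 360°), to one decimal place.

MOOR-95: φ = +4.71528°, λ = +26.77667°
W3: φ = -7.13722°, λ = +25.40528°
Δλ = -1.3714°
y = sin Δλ · cos φ₂ = -0.023748
x = cos φ₁ sin φ₂ − sin φ₁ cos φ₂ cos Δλ = -0.205370
θ = atan2(y, x) = -173.4040° → 186.5960° (mod 360°)

186.6°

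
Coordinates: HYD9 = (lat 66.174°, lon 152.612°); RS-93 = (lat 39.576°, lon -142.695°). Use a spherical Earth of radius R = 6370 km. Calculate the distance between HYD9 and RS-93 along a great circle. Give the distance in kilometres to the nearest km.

Δφ = -26.5980°,  Δλ = 64.6930°
a = sin²(Δφ/2) + cos φ₁ cos φ₂ sin²(Δλ/2) = 0.142048
c = 2·arcsin(√a) = 0.772879 rad = 44.2827°
d = R·c = 6370 × 0.772879 = 4923.2 km

4923 km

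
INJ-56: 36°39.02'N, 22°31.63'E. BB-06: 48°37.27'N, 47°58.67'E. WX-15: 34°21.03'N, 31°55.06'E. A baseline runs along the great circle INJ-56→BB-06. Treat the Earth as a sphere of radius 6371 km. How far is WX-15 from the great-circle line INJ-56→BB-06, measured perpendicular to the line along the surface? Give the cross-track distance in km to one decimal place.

724.5 km

INJ-56: φ = +36.65033°, λ = +22.52717°
BB-06: φ = +48.62117°, λ = +47.97783°
WX-15: φ = +34.35050°, λ = +31.91767°
δ₁₃ = central angle INJ-56→WX-15 = 0.139266 rad  (haversine)
θ₁₃ = bearing INJ-56→WX-15 = 103.975°,  θ₁₂ = bearing INJ-56→BB-06 = 49.142°
dₓₜ = R·arcsin(sin δ₁₃ · sin(θ₁₃ − θ₁₂)) = 6371·arcsin(0.13882·sin(54.834°)) = 724.540 km
|dₓₜ| = 724.540 km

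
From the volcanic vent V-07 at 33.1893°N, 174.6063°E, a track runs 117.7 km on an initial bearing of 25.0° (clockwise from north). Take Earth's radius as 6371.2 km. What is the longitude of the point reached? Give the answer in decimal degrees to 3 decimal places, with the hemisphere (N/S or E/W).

175.147°E

δ = d/R = 117.7/6371.2 = 0.018474 rad
φ₂ = arcsin(sin φ₁ cos δ + cos φ₁ sin δ cos θ)
   = arcsin(0.54741·0.99983 + 0.83687·0.01847·0.90631) = 34.14743°
λ₂ = λ₁ + atan2(sin θ sin δ cos φ₁, cos δ − sin φ₁ sin φ₂) = 175.14679°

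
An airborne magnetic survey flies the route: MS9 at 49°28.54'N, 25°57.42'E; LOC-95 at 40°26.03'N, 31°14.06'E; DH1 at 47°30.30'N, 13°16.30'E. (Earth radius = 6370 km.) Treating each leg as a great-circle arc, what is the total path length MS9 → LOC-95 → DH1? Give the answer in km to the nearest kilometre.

2720 km

MS9: φ = +49.47567°, λ = +25.95700°
LOC-95: φ = +40.43383°, λ = +31.23433°
DH1: φ = +47.50500°, λ = +13.27167°
MS9→LOC-95: c = 0.170633 rad, d = 1086.93 km
LOC-95→DH1: c = 0.256311 rad, d = 1632.70 km
Total = 1086.93 + 1632.70 = 2719.64 km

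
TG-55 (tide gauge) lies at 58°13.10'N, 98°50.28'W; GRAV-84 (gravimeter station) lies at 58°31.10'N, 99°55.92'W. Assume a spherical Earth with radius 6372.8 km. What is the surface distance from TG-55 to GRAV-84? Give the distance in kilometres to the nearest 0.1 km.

TG-55: φ = +58.21833°, λ = -98.83800°
GRAV-84: φ = +58.51833°, λ = -99.93200°
Δφ = 0.3000°,  Δλ = -1.0940°
a = sin²(Δφ/2) + cos φ₁ cos φ₂ sin²(Δλ/2) = 0.000032
c = 2·arcsin(√a) = 0.011300 rad = 0.6474°
d = R·c = 6372.8 × 0.011300 = 72.0 km

72.0 km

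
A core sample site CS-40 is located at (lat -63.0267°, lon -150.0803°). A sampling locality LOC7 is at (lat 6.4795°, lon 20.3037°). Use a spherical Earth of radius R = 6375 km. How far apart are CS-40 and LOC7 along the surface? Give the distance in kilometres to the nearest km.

Δφ = 69.5062°,  Δλ = 170.3840°
a = sin²(Δφ/2) + cos φ₁ cos φ₂ sin²(Δλ/2) = 0.772459
c = 2·arcsin(√a) = 2.147087 rad = 123.0190°
d = R·c = 6375 × 2.147087 = 13687.7 km

13688 km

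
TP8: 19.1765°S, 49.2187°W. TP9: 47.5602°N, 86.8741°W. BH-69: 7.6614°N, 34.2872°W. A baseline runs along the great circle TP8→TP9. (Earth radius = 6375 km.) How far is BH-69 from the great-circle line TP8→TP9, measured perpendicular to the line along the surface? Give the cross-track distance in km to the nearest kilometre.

δ₁₃ = central angle TP8→BH-69 = 0.534192 rad  (haversine)
θ₁₃ = bearing TP8→BH-69 = 30.103°,  θ₁₂ = bearing TP8→TP9 = 334.710°
dₓₜ = R·arcsin(sin δ₁₃ · sin(θ₁₃ − θ₁₂)) = 6375·arcsin(0.50915·sin(-304.607°)) = 2756.608 km
|dₓₜ| = 2756.608 km

2757 km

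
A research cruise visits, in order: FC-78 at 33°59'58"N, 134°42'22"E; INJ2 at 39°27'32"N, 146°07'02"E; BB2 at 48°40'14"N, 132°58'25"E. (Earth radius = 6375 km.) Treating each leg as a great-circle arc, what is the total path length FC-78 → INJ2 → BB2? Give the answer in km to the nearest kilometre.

2648 km

FC-78: φ = +33.99944°, λ = +134.70611°
INJ2: φ = +39.45889°, λ = +146.11722°
BB2: φ = +48.67056°, λ = +132.97361°
FC-78→INJ2: c = 0.185679 rad, d = 1183.71 km
INJ2→BB2: c = 0.229648 rad, d = 1464.00 km
Total = 1183.71 + 1464.00 = 2647.71 km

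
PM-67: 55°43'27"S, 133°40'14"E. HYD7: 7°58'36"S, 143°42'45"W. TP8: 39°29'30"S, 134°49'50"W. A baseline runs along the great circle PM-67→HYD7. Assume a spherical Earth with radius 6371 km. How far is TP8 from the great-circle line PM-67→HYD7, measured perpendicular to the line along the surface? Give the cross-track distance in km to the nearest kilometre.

PM-67: φ = -55.72417°, λ = +133.67056°
HYD7: φ = -7.97667°, λ = -143.71250°
TP8: φ = -39.49167°, λ = -134.83056°
δ₁₃ = central angle PM-67→TP8 = 1.030776 rad  (haversine)
θ₁₃ = bearing PM-67→TP8 = 115.915°,  θ₁₂ = bearing PM-67→HYD7 = 88.425°
dₓₜ = R·arcsin(sin δ₁₃ · sin(θ₁₃ − θ₁₂)) = 6371·arcsin(0.85770·sin(27.490°)) = 2593.346 km
|dₓₜ| = 2593.346 km

2593 km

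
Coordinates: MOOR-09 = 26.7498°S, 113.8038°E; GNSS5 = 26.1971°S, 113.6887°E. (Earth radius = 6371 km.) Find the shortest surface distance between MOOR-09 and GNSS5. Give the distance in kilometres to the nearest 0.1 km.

62.5 km

Δφ = 0.5527°,  Δλ = -0.1151°
a = sin²(Δφ/2) + cos φ₁ cos φ₂ sin²(Δλ/2) = 0.000024
c = 2·arcsin(√a) = 0.009813 rad = 0.5622°
d = R·c = 6371 × 0.009813 = 62.5 km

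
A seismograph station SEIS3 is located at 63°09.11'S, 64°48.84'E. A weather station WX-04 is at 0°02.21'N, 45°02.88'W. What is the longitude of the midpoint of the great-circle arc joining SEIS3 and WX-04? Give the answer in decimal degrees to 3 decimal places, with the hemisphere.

18.403°W

SEIS3: φ = -63.15183°, λ = +64.81400°
WX-04: φ = +0.03683°, λ = -45.04800°
Bx = cos φ₂ cos Δλ = -0.339756,  By = cos φ₂ sin Δλ = -0.940513
φₘ = atan2(sin φ₁ + sin φ₂, √((cos φ₁ + Bx)² + By²)) = -43.26861°
λₘ = λ₁ + atan2(By, cos φ₁ + Bx) = -18.40267°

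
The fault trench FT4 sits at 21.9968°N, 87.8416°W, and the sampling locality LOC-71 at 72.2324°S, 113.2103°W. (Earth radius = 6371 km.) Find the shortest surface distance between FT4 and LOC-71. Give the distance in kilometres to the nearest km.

Δφ = -94.2292°,  Δλ = -25.3687°
a = sin²(Δφ/2) + cos φ₁ cos φ₂ sin²(Δλ/2) = 0.550515
c = 2·arcsin(√a) = 1.672000 rad = 95.7985°
d = R·c = 6371 × 1.672000 = 10652.3 km

10652 km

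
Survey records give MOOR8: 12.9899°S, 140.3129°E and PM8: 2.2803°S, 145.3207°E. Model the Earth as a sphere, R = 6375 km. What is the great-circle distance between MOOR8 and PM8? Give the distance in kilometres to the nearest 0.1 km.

1313.0 km

Δφ = 10.7096°,  Δλ = 5.0078°
a = sin²(Δφ/2) + cos φ₁ cos φ₂ sin²(Δλ/2) = 0.010567
c = 2·arcsin(√a) = 0.205960 rad = 11.8006°
d = R·c = 6375 × 0.205960 = 1313.0 km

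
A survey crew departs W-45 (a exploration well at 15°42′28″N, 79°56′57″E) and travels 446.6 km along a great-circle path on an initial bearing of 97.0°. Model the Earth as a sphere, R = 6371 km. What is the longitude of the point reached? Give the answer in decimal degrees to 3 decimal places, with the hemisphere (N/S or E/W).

84.080°E

W-45: φ = +15.70778°, λ = +79.94917°
δ = d/R = 446.6/6371 = 0.070099 rad
φ₂ = arcsin(sin φ₁ cos δ + cos φ₁ sin δ cos θ)
   = arcsin(0.27073·0.99754 + 0.96266·0.07004·-0.12187) = 15.17981°
λ₂ = λ₁ + atan2(sin θ sin δ cos φ₁, cos δ − sin φ₁ sin φ₂) = 84.07991°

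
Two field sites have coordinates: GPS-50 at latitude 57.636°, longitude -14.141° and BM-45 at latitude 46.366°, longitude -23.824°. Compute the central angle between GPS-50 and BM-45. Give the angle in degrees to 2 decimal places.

Δφ = -11.2700°,  Δλ = -9.6830°
a = sin²(Δφ/2) + cos φ₁ cos φ₂ sin²(Δλ/2) = 0.012273
c = 2·arcsin(√a) = 0.222020 rad = 12.7208°

12.72°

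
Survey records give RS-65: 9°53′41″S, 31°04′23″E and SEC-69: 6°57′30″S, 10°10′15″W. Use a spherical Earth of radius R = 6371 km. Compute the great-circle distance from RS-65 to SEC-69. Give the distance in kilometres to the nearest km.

4546 km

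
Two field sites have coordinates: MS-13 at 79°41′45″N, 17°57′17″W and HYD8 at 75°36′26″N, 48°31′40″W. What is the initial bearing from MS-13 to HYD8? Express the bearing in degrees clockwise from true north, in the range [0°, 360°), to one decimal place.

MS-13: φ = +79.69583°, λ = -17.95472°
HYD8: φ = +75.60722°, λ = -48.52778°
Δλ = -30.5731°
y = sin Δλ · cos φ₂ = -0.126431
x = cos φ₁ sin φ₂ − sin φ₁ cos φ₂ cos Δλ = -0.037301
θ = atan2(y, x) = -106.4377° → 253.5623° (mod 360°)

253.6°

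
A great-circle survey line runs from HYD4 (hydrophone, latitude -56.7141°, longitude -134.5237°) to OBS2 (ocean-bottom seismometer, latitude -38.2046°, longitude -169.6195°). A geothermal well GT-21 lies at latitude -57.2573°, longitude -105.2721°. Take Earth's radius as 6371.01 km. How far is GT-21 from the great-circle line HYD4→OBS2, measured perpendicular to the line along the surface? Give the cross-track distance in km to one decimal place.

284.3 km

δ₁₃ = central angle HYD4→GT-21 = 0.276184 rad  (haversine)
θ₁₃ = bearing HYD4→GT-21 = 104.253°,  θ₁₂ = bearing HYD4→OBS2 = 293.669°
dₓₜ = R·arcsin(sin δ₁₃ · sin(θ₁₃ − θ₁₂)) = 6371.01·arcsin(0.27269·sin(-189.416°)) = 284.325 km
|dₓₜ| = 284.325 km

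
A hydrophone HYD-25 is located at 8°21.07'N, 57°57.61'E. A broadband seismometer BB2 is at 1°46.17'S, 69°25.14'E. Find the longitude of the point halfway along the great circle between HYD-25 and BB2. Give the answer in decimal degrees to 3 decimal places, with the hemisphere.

HYD-25: φ = +8.35117°, λ = +57.96017°
BB2: φ = -1.76950°, λ = +69.41900°
Bx = cos φ₂ cos Δλ = 0.979600,  By = cos φ₂ sin Δλ = 0.198569
φₘ = atan2(sin φ₁ + sin φ₂, √((cos φ₁ + Bx)² + By²)) = 3.30732°
λₘ = λ₁ + atan2(By, cos φ₁ + Bx) = 63.71885°

63.719°E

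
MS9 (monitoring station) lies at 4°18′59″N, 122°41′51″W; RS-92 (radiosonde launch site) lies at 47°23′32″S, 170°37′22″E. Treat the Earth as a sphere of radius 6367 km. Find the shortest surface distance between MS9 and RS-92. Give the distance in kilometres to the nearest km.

8642 km

MS9: φ = +4.31639°, λ = -122.69750°
RS-92: φ = -47.39222°, λ = +170.62278°
Δφ = -51.7086°,  Δλ = -66.6797°
a = sin²(Δφ/2) + cos φ₁ cos φ₂ sin²(Δλ/2) = 0.394080
c = 2·arcsin(√a) = 1.357339 rad = 77.7698°
d = R·c = 6367 × 1.357339 = 8642.2 km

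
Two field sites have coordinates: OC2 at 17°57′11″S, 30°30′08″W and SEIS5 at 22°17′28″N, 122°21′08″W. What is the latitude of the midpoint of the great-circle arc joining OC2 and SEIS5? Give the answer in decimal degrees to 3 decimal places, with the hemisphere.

3.116°N

OC2: φ = -17.95306°, λ = -30.50222°
SEIS5: φ = +22.29111°, λ = -122.35222°
Bx = cos φ₂ cos Δλ = -0.029870,  By = cos φ₂ sin Δλ = -0.924786
φₘ = atan2(sin φ₁ + sin φ₂, √((cos φ₁ + Bx)² + By²)) = 3.11631°
λₘ = λ₁ + atan2(By, cos φ₁ + Bx) = -75.60610°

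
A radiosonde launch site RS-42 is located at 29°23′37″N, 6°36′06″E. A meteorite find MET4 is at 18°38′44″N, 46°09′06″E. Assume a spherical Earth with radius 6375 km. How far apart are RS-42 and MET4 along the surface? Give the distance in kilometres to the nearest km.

RS-42: φ = +29.39361°, λ = +6.60167°
MET4: φ = +18.64556°, λ = +46.15167°
Δφ = -10.7481°,  Δλ = 39.5500°
a = sin²(Δφ/2) + cos φ₁ cos φ₂ sin²(Δλ/2) = 0.103267
c = 2·arcsin(√a) = 0.654315 rad = 37.4895°
d = R·c = 6375 × 0.654315 = 4171.3 km

4171 km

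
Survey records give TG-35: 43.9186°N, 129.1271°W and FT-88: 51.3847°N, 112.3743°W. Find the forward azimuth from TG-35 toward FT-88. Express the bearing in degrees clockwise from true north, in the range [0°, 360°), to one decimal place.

Δλ = 16.7528°
y = sin Δλ · cos φ₂ = 0.179889
x = cos φ₁ sin φ₂ − sin φ₁ cos φ₂ cos Δλ = 0.148313
θ = atan2(y, x) = 50.4956° → 50.4956° (mod 360°)

50.5°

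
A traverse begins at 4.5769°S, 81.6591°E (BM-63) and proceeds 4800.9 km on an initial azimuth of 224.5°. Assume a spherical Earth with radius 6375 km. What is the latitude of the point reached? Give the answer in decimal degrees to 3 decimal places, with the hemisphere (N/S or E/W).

δ = d/R = 4800.9/6375 = 0.753082 rad
φ₂ = arcsin(sin φ₁ cos δ + cos φ₁ sin δ cos θ)
   = arcsin(-0.07980·0.72958 + 0.99681·0.68389·-0.71325) = -32.98699°
λ₂ = λ₁ + atan2(sin θ sin δ cos φ₁, cos δ − sin φ₁ sin φ₂) = 46.80633°

32.987°S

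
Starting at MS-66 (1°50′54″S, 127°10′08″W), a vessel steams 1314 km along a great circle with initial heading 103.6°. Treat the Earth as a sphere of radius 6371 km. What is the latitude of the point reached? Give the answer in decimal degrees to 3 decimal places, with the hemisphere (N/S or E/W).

4.571°S

MS-66: φ = -1.84833°, λ = -127.16889°
δ = d/R = 1314/6371 = 0.206247 rad
φ₂ = arcsin(sin φ₁ cos δ + cos φ₁ sin δ cos θ)
   = arcsin(-0.03225·0.97881 + 0.99948·0.20479·-0.23514) = -4.57130°
λ₂ = λ₁ + atan2(sin θ sin δ cos φ₁, cos δ − sin φ₁ sin φ₂) = -115.65058°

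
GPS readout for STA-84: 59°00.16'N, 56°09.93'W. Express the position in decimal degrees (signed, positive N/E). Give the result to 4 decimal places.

+59.0027°, -56.1655°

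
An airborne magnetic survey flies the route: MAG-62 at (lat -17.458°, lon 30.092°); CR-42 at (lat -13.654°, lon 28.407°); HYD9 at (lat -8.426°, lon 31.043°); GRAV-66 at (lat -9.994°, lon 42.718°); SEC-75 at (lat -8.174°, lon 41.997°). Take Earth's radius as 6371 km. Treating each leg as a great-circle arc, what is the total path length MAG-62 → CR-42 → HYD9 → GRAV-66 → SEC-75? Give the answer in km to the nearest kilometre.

MAG-62→CR-42: c = 0.072182 rad, d = 459.87 km
CR-42→HYD9: c = 0.101800 rad, d = 648.57 km
HYD9→GRAV-66: c = 0.202978 rad, d = 1293.17 km
GRAV-66→SEC-75: c = 0.034109 rad, d = 217.31 km
Total = 459.87 + 648.57 + 1293.17 + 217.31 = 2618.92 km

2619 km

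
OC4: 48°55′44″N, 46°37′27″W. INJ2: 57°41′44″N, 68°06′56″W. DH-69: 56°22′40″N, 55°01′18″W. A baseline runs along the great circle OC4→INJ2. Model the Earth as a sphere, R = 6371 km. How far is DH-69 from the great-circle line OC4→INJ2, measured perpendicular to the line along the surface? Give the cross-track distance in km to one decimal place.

279.3 km

OC4: φ = +48.92889°, λ = -46.62417°
INJ2: φ = +57.69556°, λ = -68.11556°
DH-69: φ = +56.37778°, λ = -55.02167°
δ₁₃ = central angle OC4→DH-69 = 0.157257 rad  (haversine)
θ₁₃ = bearing OC4→DH-69 = 328.913°,  θ₁₂ = bearing OC4→INJ2 = 312.661°
dₓₜ = R·arcsin(sin δ₁₃ · sin(θ₁₃ − θ₁₂)) = 6371·arcsin(0.15661·sin(16.252°)) = 279.319 km
|dₓₜ| = 279.319 km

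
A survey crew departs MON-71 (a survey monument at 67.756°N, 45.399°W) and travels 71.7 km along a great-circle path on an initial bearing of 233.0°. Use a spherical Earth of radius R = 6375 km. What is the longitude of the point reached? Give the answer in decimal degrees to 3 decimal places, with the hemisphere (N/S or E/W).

46.736°W

δ = d/R = 71.7/6375 = 0.011247 rad
φ₂ = arcsin(sin φ₁ cos δ + cos φ₁ sin δ cos θ)
   = arcsin(0.92558·0.99994 + 0.37855·0.01125·-0.60182) = 67.36263°
λ₂ = λ₁ + atan2(sin θ sin δ cos φ₁, cos δ − sin φ₁ sin φ₂) = -46.73620°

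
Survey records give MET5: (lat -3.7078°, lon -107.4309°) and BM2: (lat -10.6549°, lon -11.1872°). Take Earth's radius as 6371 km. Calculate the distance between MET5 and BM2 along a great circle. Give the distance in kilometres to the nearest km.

Δφ = -6.9471°,  Δλ = 96.2437°
a = sin²(Δφ/2) + cos φ₁ cos φ₂ sin²(Δλ/2) = 0.547351
c = 2·arcsin(√a) = 1.665640 rad = 95.4342°
d = R·c = 6371 × 1.665640 = 10611.8 km

10612 km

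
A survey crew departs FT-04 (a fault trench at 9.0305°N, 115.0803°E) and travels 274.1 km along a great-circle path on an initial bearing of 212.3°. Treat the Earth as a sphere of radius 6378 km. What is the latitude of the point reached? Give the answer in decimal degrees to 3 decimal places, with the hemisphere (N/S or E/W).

6.947°N

δ = d/R = 274.1/6378 = 0.042976 rad
φ₂ = arcsin(sin φ₁ cos δ + cos φ₁ sin δ cos θ)
   = arcsin(0.15696·0.99908 + 0.98760·0.04296·-0.84526) = 6.94698°
λ₂ = λ₁ + atan2(sin θ sin δ cos φ₁, cos δ − sin φ₁ sin φ₂) = 113.75510°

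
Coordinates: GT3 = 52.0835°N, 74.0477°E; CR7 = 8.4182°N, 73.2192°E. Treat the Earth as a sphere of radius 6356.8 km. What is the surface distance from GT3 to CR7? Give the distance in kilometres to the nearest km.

Δφ = -43.6653°,  Δλ = -0.8285°
a = sin²(Δφ/2) + cos φ₁ cos φ₂ sin²(Δλ/2) = 0.138339
c = 2·arcsin(√a) = 0.762195 rad = 43.6706°
d = R·c = 6356.8 × 0.762195 = 4845.1 km

4845 km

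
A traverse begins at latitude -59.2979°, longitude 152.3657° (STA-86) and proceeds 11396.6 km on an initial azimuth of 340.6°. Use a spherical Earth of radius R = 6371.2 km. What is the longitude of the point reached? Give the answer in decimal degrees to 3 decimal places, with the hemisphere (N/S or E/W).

126.915°E

δ = d/R = 11396.6/6371.2 = 1.788768 rad
φ₂ = arcsin(sin φ₁ cos δ + cos φ₁ sin δ cos θ)
   = arcsin(-0.85983·-0.21625 + 0.51057·0.97634·0.94322) = 41.00532°
λ₂ = λ₁ + atan2(sin θ sin δ cos φ₁, cos δ − sin φ₁ sin φ₂) = 126.91474°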